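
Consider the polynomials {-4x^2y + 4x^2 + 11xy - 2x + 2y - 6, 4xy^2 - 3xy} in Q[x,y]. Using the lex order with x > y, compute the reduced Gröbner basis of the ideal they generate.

f_1 = -4x^2y + 4x^2 + 11xy - 2x + 2y - 6, LT = x^2y.
f_2 = 4xy^2 - 3xy, LT = xy^2.

S(f_1,f_2): lcm = x^2y^2. S = -1/4x^2y - 11/4xy^2 + 1/2xy - 1/2y^2 + 3/2y.
  leading term x^2y: subtract (1/16)·f_1 from -1/4x^2y - 11/4xy^2 + 1/2xy - 1/2y^2 + 3/2y → -1/4x^2 - 11/4xy^2 - 3/16xy + 1/8x - 1/2y^2 + 11/8y + 3/8
  leading term x^2: no divisor's leading term divides it; move -1/4x^2 to the remainder.
  leading term xy^2: subtract (-11/16)·f_2 from -11/4xy^2 - 3/16xy + 1/8x - 1/2y^2 + 11/8y + 3/8 → -9/4xy + 1/8x - 1/2y^2 + 11/8y + 3/8
  leading term xy: no divisor's leading term divides it; move -9/4xy to the remainder.
  leading term x: no divisor's leading term divides it; move 1/8x to the remainder.
  leading term y^2: no divisor's leading term divides it; move -1/2y^2 to the remainder.
  leading term y: no divisor's leading term divides it; move 11/8y to the remainder.
  leading term 1: no divisor's leading term divides it; move 3/8 to the remainder.
  remainder -1/4x^2 - 9/4xy + 1/8x - 1/2y^2 + 11/8y + 3/8 ≠ 0; add g_3 = -1/4x^2 - 9/4xy + 1/8x - 1/2y^2 + 11/8y + 3/8 to the basis.

S(f_1,g_3): lcm = x^2y. S = -x^2 - 9xy^2 - 9/4xy + 1/2x - 2y^3 + 11/2y^2 + y + 3/2.
  leading term x^2: subtract (4)·g_3 from -x^2 - 9xy^2 - 9/4xy + 1/2x - 2y^3 + 11/2y^2 + y + 3/2 → -9xy^2 + 27/4xy - 2y^3 + 15/2y^2 - 9/2y
  leading term xy^2: subtract (-9/4)·f_2 from -9xy^2 + 27/4xy - 2y^3 + 15/2y^2 - 9/2y → -2y^3 + 15/2y^2 - 9/2y
  leading term y^3: no divisor's leading term divides it; move -2y^3 to the remainder.
  leading term y^2: no divisor's leading term divides it; move 15/2y^2 to the remainder.
  leading term y: no divisor's leading term divides it; move -9/2y to the remainder.
  remainder -2y^3 + 15/2y^2 - 9/2y ≠ 0; add g_4 = -2y^3 + 15/2y^2 - 9/2y to the basis.

The other S-polynomials (S(f_2,g_3), S(f_1,g_4), S(f_2,g_4), S(g_3,g_4)) all reduce to 0 modulo the current basis, so we have a Gröbner basis.
Inter-reduce: drop elements whose leading term is divisible by another's, tail-reduce, and make monic.

G = {x^2 + 9xy - 1/2x + 2y^2 - 11/2y - 3/2, xy^2 - 3/4xy, y^3 - 15/4y^2 + 9/4y}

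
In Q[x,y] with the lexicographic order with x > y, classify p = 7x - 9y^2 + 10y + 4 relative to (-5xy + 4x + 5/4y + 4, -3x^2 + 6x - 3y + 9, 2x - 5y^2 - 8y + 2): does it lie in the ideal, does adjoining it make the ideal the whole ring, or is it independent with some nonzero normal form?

First compute the reduced Gröbner basis of I by Buchberger's algorithm.
f_1 = -5xy + 4x + 5/4y + 4, LT = xy.
f_2 = -3x^2 + 6x - 3y + 9, LT = x^2.
f_3 = 2x - 5y^2 - 8y + 2, LT = x.

S(f_1,f_2): lcm = x^2y. S = -4/5x^2 + 7/4xy - 4/5x - y^2 + 3y.
  leading term x^2: subtract (4/15)·f_2 from -4/5x^2 + 7/4xy - 4/5x - y^2 + 3y → 7/4xy - 12/5x - y^2 + 19/5y - 12/5
  leading term xy: subtract (-7/20)·f_1 from 7/4xy - 12/5x - y^2 + 19/5y - 12/5 → -x - y^2 + 339/80y - 1
  leading term x: subtract (-1/2)·f_3 from -x - y^2 + 339/80y - 1 → -7/2y^2 + 19/80y
  leading term y^2: no divisor's leading term divides it; move -7/2y^2 to the remainder.
  leading term y: no divisor's leading term divides it; move 19/80y to the remainder.
  remainder -7/2y^2 + 19/80y ≠ 0; add h_4 = -7/2y^2 + 19/80y to the basis.

S(f_1,f_3): lcm = xy. S = -4/5x + 5/2y^3 + 4y^2 - 5/4y - 4/5.
  leading term x: subtract (-2/5)·f_3 from -4/5x + 5/2y^3 + 4y^2 - 5/4y - 4/5 → 5/2y^3 + 2y^2 - 89/20y
  leading term y^3: subtract (-5/7y)·h_4 from 5/2y^3 + 2y^2 - 89/20y → 243/112y^2 - 89/20y
  leading term y^2: subtract (-243/392)·h_4 from 243/112y^2 - 89/20y → -26987/6272y
  leading term y: no divisor's leading term divides it; move -26987/6272y to the remainder.
  remainder -26987/6272y ≠ 0; add h_5 = -26987/6272y to the basis.

The other S-polynomials (S(f_2,f_3), S(f_1,h_4), S(f_2,h_4), S(f_3,h_4), S(f_1,h_5), S(f_2,h_5), S(f_3,h_5), S(h_4,h_5)) all reduce to 0 modulo the current basis, so we have a Gröbner basis.
Inter-reduce: drop elements whose leading term is divisible by another's, tail-reduce, and make monic.
Reduced Gröbner basis: {x + 1, y}.
Label its elements g_1 = x + 1, g_2 = y.

Reduce p = 7x - 9y^2 + 10y + 4 modulo G:
  leading term x: subtract (7)·g_1 from 7x - 9y^2 + 10y + 4 → -9y^2 + 10y - 3
  leading term y^2: subtract (-9y)·g_2 from -9y^2 + 10y - 3 → 10y - 3
  leading term y: subtract (10)·g_2 from 10y - 3 → -3
  leading term 1: no divisor's leading term divides it; move -3 to the remainder.
  normal form = -3.
The normal form is nonzero, so p ∉ I. Since p minus its normal form lies in I, I + (p) = I + (r) where r = -3; decide whether this ideal is the whole ring.
Here r = -3 is a nonzero constant, hence a unit: 1 ∈ I + (p), the Gröbner basis of I + (p) is {1}, and the enlarged system has no common solution — adjoining p is inconsistent.

Adjoining 7x - 9y^2 + 10y + 4 makes the ideal the whole ring: the system is inconsistent.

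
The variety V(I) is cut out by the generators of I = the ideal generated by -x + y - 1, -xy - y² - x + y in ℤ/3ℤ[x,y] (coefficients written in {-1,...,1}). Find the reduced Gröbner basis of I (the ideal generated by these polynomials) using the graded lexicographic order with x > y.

G = {y² + y + 1, x - y + 1}

This is the nonlinear analogue of row-reducing a linear system.

f_1 = -x + y - 1, LT = x.
f_2 = -xy - y² - x + y, LT = xy.

S(f_1,f_2): lcm = xy. S = y² - x - y.
  reduce S modulo (f_1, f_2):
  remainder y² + y + 1 ≠ 0; add g_3 = y² + y + 1 to the basis.

The other S-polynomials (S(f_1,g_3), S(f_2,g_3)) all reduce to 0 modulo the current basis, so we have a Gröbner basis.
Inter-reduce: drop elements whose leading term is divisible by another's, tail-reduce, and make monic.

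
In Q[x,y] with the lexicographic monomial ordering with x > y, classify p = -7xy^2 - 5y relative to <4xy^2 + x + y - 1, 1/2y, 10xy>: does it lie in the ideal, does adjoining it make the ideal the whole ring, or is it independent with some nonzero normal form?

-7xy^2 - 5y lies in I (it reduces to 0).

First compute the reduced Gröbner basis of I by Buchberger's algorithm.
f_1 = 4xy^2 + x + y - 1, LT = xy^2.
f_2 = 1/2y, LT = y.
f_3 = 10xy, LT = xy.

S(f_1,f_2): lcm = xy^2. S = 1/4x + 1/4y - 1/4.
  leading term x: no divisor's leading term divides it; move 1/4x to the remainder.
  leading term y: subtract (1/2)·f_2 from 1/4y - 1/4 → -1/4
  leading term 1: no divisor's leading term divides it; move -1/4 to the remainder.
  remainder 1/4x - 1/4 ≠ 0; add h_4 = 1/4x - 1/4 to the basis.

S(f_1,f_3): lcm = xy^2. S = 1/4x + 1/4y - 1/4.
  leading term x: subtract (1)·h_4 from 1/4x + 1/4y - 1/4 → 1/4y
  leading term y: subtract (1/2)·f_2 from 1/4y → 0
  remainder 0.

S(f_2,f_3): lcm = xy. S = 0.
  remainder 0.

S(f_1,h_4): lcm = xy^2. S = 1/4x + y^2 + 1/4y - 1/4.
  leading term x: subtract (1)·h_4 from 1/4x + y^2 + 1/4y - 1/4 → y^2 + 1/4y
  leading term y^2: subtract (2y)·f_2 from y^2 + 1/4y → 1/4y
  leading term y: subtract (1/2)·f_2 from 1/4y → 0
  remainder 0.

S(f_2,h_4): leading monomials are coprime, so the S-polynomial reduces to 0 (Buchberger's first criterion).
S(f_3,h_4): lcm = xy. S = y.
  leading term y: subtract (2)·f_2 from y → 0
  remainder 0.

Every S-polynomial of the final basis reduces to 0, so we have a Gröbner basis.
Inter-reduce: drop elements whose leading term is divisible by another's, tail-reduce, and make monic.
Reduced Gröbner basis: {x - 1, y}.
Label its elements g_1 = x - 1, g_2 = y.

Reduce p = -7xy^2 - 5y modulo G:
  leading term xy^2: subtract (-7y^2)·g_1 from -7xy^2 - 5y → -7y^2 - 5y
  leading term y^2: subtract (-7y)·g_2 from -7y^2 - 5y → -5y
  leading term y: subtract (-5)·g_2 from -5y → 0
  normal form = 0.
Since the normal form is 0, p ∈ I.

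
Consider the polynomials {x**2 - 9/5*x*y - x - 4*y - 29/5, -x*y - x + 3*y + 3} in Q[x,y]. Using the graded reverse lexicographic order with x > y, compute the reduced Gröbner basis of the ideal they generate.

f_1 = x**2 - 9/5*x*y - x - 4*y - 29/5, LT = x**2.
f_2 = -x*y - x + 3*y + 3, LT = x*y.

S(f_1,f_2): lcm = x**2*y. S = -9/5*x*y**2 - x**2 + 2*x*y - 4*y**2 + 3*x - 29/5*y.
  leading term x*y**2: subtract (9/5*y)·f_2 from -9/5*x*y**2 - x**2 + 2*x*y - 4*y**2 + 3*x - 29/5*y → -x**2 + 19/5*x*y - 47/5*y**2 + 3*x - 56/5*y
  leading term x**2: subtract (-1)·f_1 from -x**2 + 19/5*x*y - 47/5*y**2 + 3*x - 56/5*y → 2*x*y - 47/5*y**2 + 2*x - 76/5*y - 29/5
  leading term x*y: subtract (-2)·f_2 from 2*x*y - 47/5*y**2 + 2*x - 76/5*y - 29/5 → -47/5*y**2 - 46/5*y + 1/5
  leading term y**2: no divisor's leading term divides it; move -47/5*y**2 to the remainder.
  leading term y: no divisor's leading term divides it; move -46/5*y to the remainder.
  leading term 1: no divisor's leading term divides it; move 1/5 to the remainder.
  remainder -47/5*y**2 - 46/5*y + 1/5 ≠ 0; add g_3 = -47/5*y**2 - 46/5*y + 1/5 to the basis.

The other S-polynomials (S(f_1,g_3), S(f_2,g_3)) all reduce to 0 modulo the current basis, so we have a Gröbner basis.

G = {x**2 + 4/5*x - 47/5*y - 56/5, x*y + x - 3*y - 3, y**2 + 46/47*y - 1/47}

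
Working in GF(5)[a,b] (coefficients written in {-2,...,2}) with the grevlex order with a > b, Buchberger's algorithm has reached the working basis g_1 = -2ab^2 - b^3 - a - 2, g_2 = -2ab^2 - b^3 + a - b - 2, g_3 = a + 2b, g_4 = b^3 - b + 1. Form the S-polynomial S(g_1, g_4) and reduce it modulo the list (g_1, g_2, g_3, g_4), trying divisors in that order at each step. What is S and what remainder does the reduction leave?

lcm(LM(g_1), LM(g_4)) = ab^3.
S = (lcm/LT(g_1))·g_1 − (lcm/LT(g_4))·g_4 = -2b^4 - ab - a + b.
Reduce S modulo (g_1, g_2, g_3, g_4) in that order:
  leading term b^4: subtract (-2b)·g_4 from -2b^4 - ab - a + b → -ab - 2b^2 - a - 2b
  leading term ab: subtract (-b)·g_3 from -ab - 2b^2 - a - 2b → -a - 2b
  leading term a: subtract (-1)·g_3 from -a - 2b → 0
The remainder is 0, so this S-polynomial contributes no new basis element.

S(g_1, g_4) = -2b^4 - ab - a + b; remainder on division = 0.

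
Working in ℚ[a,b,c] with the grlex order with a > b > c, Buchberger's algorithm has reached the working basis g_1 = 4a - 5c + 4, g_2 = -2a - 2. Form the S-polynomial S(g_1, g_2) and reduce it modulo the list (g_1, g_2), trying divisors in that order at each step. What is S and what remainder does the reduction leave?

lcm(LM(g_1), LM(g_2)) = a.
S = (lcm/LT(g_1))·g_1 − (lcm/LT(g_2))·g_2 = -5/4c.
Reduce S modulo (g_1, g_2) in that order:
  leading term c: no divisor's leading term divides it; move -5/4c to the remainder.
The remainder -5/4c is nonzero, so it would be added as the next basis element.

S(g_1, g_2) = -5/4c; remainder on division = -5/4c.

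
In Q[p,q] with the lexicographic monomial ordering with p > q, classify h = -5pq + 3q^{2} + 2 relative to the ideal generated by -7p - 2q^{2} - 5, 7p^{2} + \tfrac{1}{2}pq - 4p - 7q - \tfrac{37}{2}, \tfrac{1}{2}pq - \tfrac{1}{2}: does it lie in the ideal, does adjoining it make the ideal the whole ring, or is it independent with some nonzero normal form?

First compute the reduced Gröbner basis of I by Buchberger's algorithm.
f_1 = -7p - 2q^{2} - 5, LT = p.
f_2 = 7p^{2} + \tfrac{1}{2}pq - 4p - 7q - \tfrac{37}{2}, LT = p^{2}.
f_3 = \tfrac{1}{2}pq - \tfrac{1}{2}, LT = pq.

S(f_1,f_2): lcm = p^{2}. S = \tfrac{2}{7}pq^{2} - \tfrac{1}{14}pq + \tfrac{9}{7}p + q + \tfrac{37}{14}.
  leading term pq^{2}: subtract (-\tfrac{2}{49}q^{2})·f_1 from \tfrac{2}{7}pq^{2} - \tfrac{1}{14}pq + \tfrac{9}{7}p + q + \tfrac{37}{14} → -\tfrac{1}{14}pq + \tfrac{9}{7}p - \tfrac{4}{49}q^{4} - \tfrac{10}{49}q^{2} + q + \tfrac{37}{14}
  leading term pq: subtract (\tfrac{1}{98}q)·f_1 from -\tfrac{1}{14}pq + \tfrac{9}{7}p - \tfrac{4}{49}q^{4} - \tfrac{10}{49}q^{2} + q + \tfrac{37}{14} → \tfrac{9}{7}p - \tfrac{4}{49}q^{4} + \tfrac{1}{49}q^{3} - \tfrac{10}{49}q^{2} + \tfrac{103}{98}q + \tfrac{37}{14}
  leading term p: subtract (-\tfrac{9}{49})·f_1 from \tfrac{9}{7}p - \tfrac{4}{49}q^{4} + \tfrac{1}{49}q^{3} - \tfrac{10}{49}q^{2} + \tfrac{103}{98}q + \tfrac{37}{14} → -\tfrac{4}{49}q^{4} + \tfrac{1}{49}q^{3} - \tfrac{4}{7}q^{2} + \tfrac{103}{98}q + \tfrac{169}{98}
  leading term q^{4}: no divisor's leading term divides it; move -\tfrac{4}{49}q^{4} to the remainder.
  leading term q^{3}: no divisor's leading term divides it; move \tfrac{1}{49}q^{3} to the remainder.
  leading term q^{2}: no divisor's leading term divides it; move -\tfrac{4}{7}q^{2} to the remainder.
  leading term q: no divisor's leading term divides it; move \tfrac{103}{98}q to the remainder.
  leading term 1: no divisor's leading term divides it; move \tfrac{169}{98} to the remainder.
  remainder -\tfrac{4}{49}q^{4} + \tfrac{1}{49}q^{3} - \tfrac{4}{7}q^{2} + \tfrac{103}{98}q + \tfrac{169}{98} ≠ 0; add k_4 = -\tfrac{4}{49}q^{4} + \tfrac{1}{49}q^{3} - \tfrac{4}{7}q^{2} + \tfrac{103}{98}q + \tfrac{169}{98} to the basis.

S(f_1,f_3): lcm = pq. S = \tfrac{2}{7}q^{3} + \tfrac{5}{7}q + 1.
  leading term q^{3}: no divisor's leading term divides it; move \tfrac{2}{7}q^{3} to the remainder.
  leading term q: no divisor's leading term divides it; move \tfrac{5}{7}q to the remainder.
  leading term 1: no divisor's leading term divides it; move 1 to the remainder.
  remainder \tfrac{2}{7}q^{3} + \tfrac{5}{7}q + 1 ≠ 0; add k_5 = \tfrac{2}{7}q^{3} + \tfrac{5}{7}q + 1 to the basis.

S(f_2,f_3): lcm = p^{2}q. S = \tfrac{1}{14}pq^{2} - \tfrac{4}{7}pq + p - q^{2} - \tfrac{37}{14}q.
  leading term pq^{2}: subtract (-\tfrac{1}{98}q^{2})·f_1 from \tfrac{1}{14}pq^{2} - \tfrac{4}{7}pq + p - q^{2} - \tfrac{37}{14}q → -\tfrac{4}{7}pq + p - \tfrac{1}{49}q^{4} - \tfrac{103}{98}q^{2} - \tfrac{37}{14}q
  leading term pq: subtract (\tfrac{4}{49}q)·f_1 from -\tfrac{4}{7}pq + p - \tfrac{1}{49}q^{4} - \tfrac{103}{98}q^{2} - \tfrac{37}{14}q → p - \tfrac{1}{49}q^{4} + \tfrac{8}{49}q^{3} - \tfrac{103}{98}q^{2} - \tfrac{219}{98}q
  leading term p: subtract (-\tfrac{1}{7})·f_1 from p - \tfrac{1}{49}q^{4} + \tfrac{8}{49}q^{3} - \tfrac{103}{98}q^{2} - \tfrac{219}{98}q → -\tfrac{1}{49}q^{4} + \tfrac{8}{49}q^{3} - \tfrac{131}{98}q^{2} - \tfrac{219}{98}q - \tfrac{5}{7}
  leading term q^{4}: subtract (\tfrac{1}{4})·k_4 from -\tfrac{1}{49}q^{4} + \tfrac{8}{49}q^{3} - \tfrac{131}{98}q^{2} - \tfrac{219}{98}q - \tfrac{5}{7} → \tfrac{31}{196}q^{3} - \tfrac{117}{98}q^{2} - \tfrac{979}{392}q - \tfrac{449}{392}
  leading term q^{3}: subtract (\tfrac{31}{56})·k_5 from \tfrac{31}{196}q^{3} - \tfrac{117}{98}q^{2} - \tfrac{979}{392}q - \tfrac{449}{392} → -\tfrac{117}{98}q^{2} - \tfrac{81}{28}q - \tfrac{333}{196}
  leading term q^{2}: no divisor's leading term divides it; move -\tfrac{117}{98}q^{2} to the remainder.
  leading term q: no divisor's leading term divides it; move -\tfrac{81}{28}q to the remainder.
  leading term 1: no divisor's leading term divides it; move -\tfrac{333}{196} to the remainder.
  remainder -\tfrac{117}{98}q^{2} - \tfrac{81}{28}q - \tfrac{333}{196} ≠ 0; add k_6 = -\tfrac{117}{98}q^{2} - \tfrac{81}{28}q - \tfrac{333}{196} to the basis.

S(f_3,k_4): lcm = pq^{4}. S = \tfrac{1}{4}pq^{3} - 7pq^{2} + \tfrac{103}{8}pq + \tfrac{169}{8}p - q^{3}.
  leading term pq^{3}: subtract (-\tfrac{1}{28}q^{3})·f_1 from \tfrac{1}{4}pq^{3} - 7pq^{2} + \tfrac{103}{8}pq + \tfrac{169}{8}p - q^{3} → -7pq^{2} + \tfrac{103}{8}pq + \tfrac{169}{8}p - \tfrac{1}{14}q^{5} - \tfrac{33}{28}q^{3}
  leading term pq^{2}: subtract (q^{2})·f_1 from -7pq^{2} + \tfrac{103}{8}pq + \tfrac{169}{8}p - \tfrac{1}{14}q^{5} - \tfrac{33}{28}q^{3} → \tfrac{103}{8}pq + \tfrac{169}{8}p - \tfrac{1}{14}q^{5} + 2q^{4} - \tfrac{33}{28}q^{3} + 5q^{2}
  leading term pq: subtract (-\tfrac{103}{56}q)·f_1 from \tfrac{103}{8}pq + \tfrac{169}{8}p - \tfrac{1}{14}q^{5} + 2q^{4} - \tfrac{33}{28}q^{3} + 5q^{2} → \tfrac{169}{8}p - \tfrac{1}{14}q^{5} + 2q^{4} - \tfrac{34}{7}q^{3} + 5q^{2} - \tfrac{515}{56}q
  leading term p: subtract (-\tfrac{169}{56})·f_1 from \tfrac{169}{8}p - \tfrac{1}{14}q^{5} + 2q^{4} - \tfrac{34}{7}q^{3} + 5q^{2} - \tfrac{515}{56}q → -\tfrac{1}{14}q^{5} + 2q^{4} - \tfrac{34}{7}q^{3} - \tfrac{29}{28}q^{2} - \tfrac{515}{56}q - \tfrac{845}{56}
  leading term q^{5}: subtract (\tfrac{7}{8}q)·k_4 from -\tfrac{1}{14}q^{5} + 2q^{4} - \tfrac{34}{7}q^{3} - \tfrac{29}{28}q^{2} - \tfrac{515}{56}q - \tfrac{845}{56} → \tfrac{111}{56}q^{4} - \tfrac{61}{14}q^{3} - \tfrac{219}{112}q^{2} - \tfrac{1199}{112}q - \tfrac{845}{56}
  leading term q^{4}: subtract (-\tfrac{777}{32})·k_4 from \tfrac{111}{56}q^{4} - \tfrac{61}{14}q^{3} - \tfrac{219}{112}q^{2} - \tfrac{1199}{112}q - \tfrac{845}{56} → -\tfrac{865}{224}q^{3} - \tfrac{1773}{112}q^{2} + \tfrac{6637}{448}q + \tfrac{11999}{448}
  leading term q^{3}: subtract (-\tfrac{865}{64})·k_5 from -\tfrac{865}{224}q^{3} - \tfrac{1773}{112}q^{2} + \tfrac{6637}{448}q + \tfrac{11999}{448} → -\tfrac{1773}{112}q^{2} + \tfrac{783}{32}q + \tfrac{9027}{224}
  leading term q^{2}: subtract (\tfrac{1379}{104})·k_6 from -\tfrac{1773}{112}q^{2} + \tfrac{783}{32}q + \tfrac{9027}{224} → \tfrac{3267}{52}q + \tfrac{3267}{52}
  leading term q: no divisor's leading term divides it; move \tfrac{3267}{52}q to the remainder.
  leading term 1: no divisor's leading term divides it; move \tfrac{3267}{52} to the remainder.
  remainder \tfrac{3267}{52}q + \tfrac{3267}{52} ≠ 0; add k_7 = \tfrac{3267}{52}q + \tfrac{3267}{52} to the basis.

The other S-polynomials (S(f_1,k_4), S(f_2,k_4), S(f_1,k_5), S(f_2,k_5), S(f_3,k_5), S(k_4,k_5), S(f_1,k_6), S(f_2,k_6), S(f_3,k_6), S(k_4,k_6), S(k_5,k_6), S(f_1,k_7), S(f_2,k_7), S(f_3,k_7), S(k_4,k_7), S(k_5,k_7), S(k_6,k_7)) all reduce to 0 modulo the current basis, so we have a Gröbner basis.
Inter-reduce: drop elements whose leading term is divisible by another's, tail-reduce, and make monic.
Reduced Gröbner basis: {p + 1, q + 1}.
Label its elements g_1 = p + 1, g_2 = q + 1.

Reduce h = -5pq + 3q^{2} + 2 modulo G:
  leading term pq: subtract (-5q)·g_1 from -5pq + 3q^{2} + 2 → 3q^{2} + 5q + 2
  leading term q^{2}: subtract (3q)·g_2 from 3q^{2} + 5q + 2 → 2q + 2
  leading term q: subtract (2)·g_2 from 2q + 2 → 0
  normal form = 0.
Since the normal form is 0, h ∈ I.

-5pq + 3q^{2} + 2 lies in I (it reduces to 0).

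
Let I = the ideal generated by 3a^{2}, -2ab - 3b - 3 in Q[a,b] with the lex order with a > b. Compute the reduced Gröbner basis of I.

G = {a - \tfrac{3}{2}b - \tfrac{3}{2}, b^{2} + 2b + 1}

f_1 = 3a^{2}, LT = a^{2}.
f_2 = -2ab - 3b - 3, LT = ab.

S(f_1,f_2): lcm = a^{2}b. S = -\tfrac{3}{2}ab - \tfrac{3}{2}a.
  leading term ab: subtract (\tfrac{3}{4})·f_2 from -\tfrac{3}{2}ab - \tfrac{3}{2}a → -\tfrac{3}{2}a + \tfrac{9}{4}b + \tfrac{9}{4}
  leading term a: no divisor's leading term divides it; move -\tfrac{3}{2}a to the remainder.
  leading term b: no divisor's leading term divides it; move \tfrac{9}{4}b to the remainder.
  leading term 1: no divisor's leading term divides it; move \tfrac{9}{4} to the remainder.
  remainder -\tfrac{3}{2}a + \tfrac{9}{4}b + \tfrac{9}{4} ≠ 0; add g_3 = -\tfrac{3}{2}a + \tfrac{9}{4}b + \tfrac{9}{4} to the basis.

S(f_2,g_3): lcm = ab. S = \tfrac{3}{2}b^{2} + 3b + \tfrac{3}{2}.
  leading term b^{2}: no divisor's leading term divides it; move \tfrac{3}{2}b^{2} to the remainder.
  leading term b: no divisor's leading term divides it; move 3b to the remainder.
  leading term 1: no divisor's leading term divides it; move \tfrac{3}{2} to the remainder.
  remainder \tfrac{3}{2}b^{2} + 3b + \tfrac{3}{2} ≠ 0; add g_4 = \tfrac{3}{2}b^{2} + 3b + \tfrac{3}{2} to the basis.

The other S-polynomials (S(f_1,g_3), S(f_1,g_4), S(f_2,g_4), S(g_3,g_4)) all reduce to 0 modulo the current basis, so we have a Gröbner basis.
Inter-reduce: drop elements whose leading term is divisible by another's, tail-reduce, and make monic.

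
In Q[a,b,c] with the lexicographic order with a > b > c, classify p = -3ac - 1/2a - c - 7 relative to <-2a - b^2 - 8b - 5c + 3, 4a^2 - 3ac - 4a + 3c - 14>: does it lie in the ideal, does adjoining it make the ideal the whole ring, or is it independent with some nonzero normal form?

-3ac - 1/2a - c - 7 is independent of I; its normal form modulo I is 3/2b^2c + 1/4b^2 + 12bc + 2b + 15/2c^2 - 17/4c - 31/4.

First compute the reduced Gröbner basis of I by Buchberger's algorithm.
f_1 = -2a - b^2 - 8b - 5c + 3, LT = a.
f_2 = 4a^2 - 3ac - 4a + 3c - 14, LT = a^2.

S(f_1,f_2): lcm = a^2. S = 1/2ab^2 + 4ab + 13/4ac - 1/2a - 3/4c + 7/2.
  reduce S modulo (f_1, f_2):
  remainder -1/4b^4 - 4b^3 - 23/8b^2c - 15b^2 - 23bc + 8b - 65/8c^2 + 43/8c + 11/4 ≠ 0; add h_3 = -1/4b^4 - 4b^3 - 23/8b^2c - 15b^2 - 23bc + 8b - 65/8c^2 + 43/8c + 11/4 to the basis.

The other S-polynomials (S(f_1,h_3), S(f_2,h_3)) all reduce to 0 modulo the current basis, so we have a Gröbner basis.
Inter-reduce: drop elements whose leading term is divisible by another's, tail-reduce, and make monic.
Reduced Gröbner basis: {a + 1/2b^2 + 4b + 5/2c - 3/2, b^4 + 16b^3 + 23/2b^2c + 60b^2 + 92bc - 32b + 65/2c^2 - 43/2c - 11}.
Label its elements g_1 = a + 1/2b^2 + 4b + 5/2c - 3/2, g_2 = b^4 + 16b^3 + 23/2b^2c + 60b^2 + 92bc - 32b + 65/2c^2 - 43/2c - 11.

Reduce p = -3ac - 1/2a - c - 7 modulo G:
  leading term ac: subtract (-3c)·g_1 from -3ac - 1/2a - c - 7 → -1/2a + 3/2b^2c + 12bc + 15/2c^2 - 11/2c - 7
  leading term a: subtract (-1/2)·g_1 from -1/2a + 3/2b^2c + 12bc + 15/2c^2 - 11/2c - 7 → 3/2b^2c + 1/4b^2 + 12bc + 2b + 15/2c^2 - 17/4c - 31/4
  leading term b^2c: no divisor's leading term divides it; move 3/2b^2c to the remainder.
  leading term b^2: no divisor's leading term divides it; move 1/4b^2 to the remainder.
  leading term bc: no divisor's leading term divides it; move 12bc to the remainder.
  leading term b: no divisor's leading term divides it; move 2b to the remainder.
  leading term c^2: no divisor's leading term divides it; move 15/2c^2 to the remainder.
  leading term c: no divisor's leading term divides it; move -17/4c to the remainder.
  leading term 1: no divisor's leading term divides it; move -31/4 to the remainder.
  normal form = 3/2b^2c + 1/4b^2 + 12bc + 2b + 15/2c^2 - 17/4c - 31/4.
The normal form is nonzero, so p ∉ I. Since p minus its normal form lies in I, I + (p) = I + (r) where r = 3/2b^2c + 1/4b^2 + 12bc + 2b + 15/2c^2 - 17/4c - 31/4; decide whether this ideal is the whole ring.
Run Buchberger on G together with r (pairs among the g_i already reduce to 0 since G is a Gröbner basis):
g_1 = a + 1/2b^2 + 4b + 5/2c - 3/2, LT = a.
g_2 = b^4 + 16b^3 + 23/2b^2c + 60b^2 + 92bc - 32b + 65/2c^2 - 43/2c - 11, LT = b^4.
r = 3/2b^2c + 1/4b^2 + 12bc + 2b + 15/2c^2 - 17/4c - 31/4, LT = b^2c.

S(g_2,r): lcm = b^4c. S = -1/6b^4 + 8b^3c - 4/3b^3 + 13/2b^2c^2 + 377/6b^2c + 31/6b^2 + 92bc^2 - 32bc + 65/2c^3 - 43/2c^2 - 11c.
  reduce S modulo (g_1, g_2, r):
  remainder 41/9b^2 + 328/9b + 4c^2 + 325/18c - 32/9 ≠ 0; add m_4 = 41/9b^2 + 328/9b + 4c^2 + 325/18c - 32/9 to the basis.

S(g_2,m_4): lcm = b^4. S = 8b^3 - 36/41b^2c^2 + 309/41b^2c + 2492/41b^2 + 92bc - 32b + 65/2c^2 - 43/2c - 11.
  reduce S modulo (g_1, g_2, r, m_4):
  remainder 180/41c^3 - 365/82c^2 + 2225/164c + 2065/82 ≠ 0; add m_5 = 180/41c^3 - 365/82c^2 + 2225/164c + 2065/82 to the basis.

The other S-polynomials (S(g_1,g_2), S(g_1,r), S(g_1,m_4), S(r,m_4), S(g_1,m_5), S(g_2,m_5), S(r,m_5), S(m_4,m_5)) all reduce to 0 modulo the current basis, so we have a Gröbner basis.
Inter-reduce: drop elements whose leading term is divisible by another's, tail-reduce, and make monic.
Reduced Gröbner basis: {a - 18/41c^2 + 85/164c - 91/82, b^2 + 8b + 36/41c^2 + 325/82c - 32/41, c^3 - 73/72c^2 + 445/144c + 413/72}.
The reduced Gröbner basis of I + (p) is {a - 18/41c^2 + 85/164c - 91/82, b^2 + 8b + 36/41c^2 + 325/82c - 32/41, c^3 - 73/72c^2 + 445/144c + 413/72} ≠ {1}, a proper ideal, so the enlarged system stays consistent: p is independent of I, with normal form 3/2b^2c + 1/4b^2 + 12bc + 2b + 15/2c^2 - 17/4c - 31/4.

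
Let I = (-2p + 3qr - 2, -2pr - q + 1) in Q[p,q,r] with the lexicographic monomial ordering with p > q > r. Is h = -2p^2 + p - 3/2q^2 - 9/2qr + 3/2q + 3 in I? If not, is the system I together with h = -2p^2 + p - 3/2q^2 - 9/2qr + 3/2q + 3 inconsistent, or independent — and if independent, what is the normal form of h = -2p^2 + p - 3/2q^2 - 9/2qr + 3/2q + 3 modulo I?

-2p^2 + p - 3/2q^2 - 9/2qr + 3/2q + 3 lies in I (it reduces to 0).

First compute the reduced Gröbner basis of I by Buchberger's algorithm.
f_1 = -2p + 3qr - 2, LT = p.
f_2 = -2pr - q + 1, LT = pr.

S(f_1,f_2): lcm = pr. S = -3/2qr^2 - 1/2q + r + 1/2.
  leading term qr^2: no divisor's leading term divides it; move -3/2qr^2 to the remainder.
  leading term q: no divisor's leading term divides it; move -1/2q to the remainder.
  leading term r: no divisor's leading term divides it; move r to the remainder.
  leading term 1: no divisor's leading term divides it; move 1/2 to the remainder.
  remainder -3/2qr^2 - 1/2q + r + 1/2 ≠ 0; add k_3 = -3/2qr^2 - 1/2q + r + 1/2 to the basis.

The other S-polynomials (S(f_1,k_3), S(f_2,k_3)) all reduce to 0 modulo the current basis, so we have a Gröbner basis.
Inter-reduce: drop elements whose leading term is divisible by another's, tail-reduce, and make monic.
Reduced Gröbner basis: {p - 3/2qr + 1, qr^2 + 1/3q - 2/3r - 1/3}.
Label its elements g_1 = p - 3/2qr + 1, g_2 = qr^2 + 1/3q - 2/3r - 1/3.

Reduce h = -2p^2 + p - 3/2q^2 - 9/2qr + 3/2q + 3 modulo G:
  leading term p^2: subtract (-2p)·g_1 from -2p^2 + p - 3/2q^2 - 9/2qr + 3/2q + 3 → -3pqr + 3p - 3/2q^2 - 9/2qr + 3/2q + 3
  leading term pqr: subtract (-3qr)·g_1 from -3pqr + 3p - 3/2q^2 - 9/2qr + 3/2q + 3 → 3p - 9/2q^2r^2 - 3/2q^2 - 3/2qr + 3/2q + 3
  leading term p: subtract (3)·g_1 from 3p - 9/2q^2r^2 - 3/2q^2 - 3/2qr + 3/2q + 3 → -9/2q^2r^2 - 3/2q^2 + 3qr + 3/2q
  leading term q^2r^2: subtract (-9/2q)·g_2 from -9/2q^2r^2 - 3/2q^2 + 3qr + 3/2q → 0
  normal form = 0.
Since the normal form is 0, h ∈ I.

The remainder on division by a Gröbner basis is unique — it is the normal form.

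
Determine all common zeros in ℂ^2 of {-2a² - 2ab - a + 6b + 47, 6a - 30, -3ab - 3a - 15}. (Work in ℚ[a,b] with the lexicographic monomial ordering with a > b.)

Compute a lex Gröbner basis by Buchberger's algorithm.
f_1 = -2a² - 2ab - a + 6b + 47, LT = a².
f_2 = 6a - 30, LT = a.
f_3 = -3ab - 3a - 15, LT = ab.

S(f_1,f_2): lcm = a². S = ab + 11/2a - 3b - 47/2.
  leading term ab: subtract (⅙b)·f_2 from ab + 11/2a - 3b - 47/2 → 11/2a + 2b - 47/2
  leading term a: subtract (11/12)·f_2 from 11/2a + 2b - 47/2 → 2b + 4
  leading term b: no divisor's leading term divides it; move 2b to the remainder.
  leading term 1: no divisor's leading term divides it; move 4 to the remainder.
  remainder 2b + 4 ≠ 0; add h_4 = 2b + 4 to the basis.

S(f_1,f_3): lcm = a²b. S = -a² + ab² + ½ab - 5a - 3b² - 47/2b.
  leading term a²: subtract (½)·f_1 from -a² + ab² + ½ab - 5a - 3b² - 47/2b → ab² + 3/2ab - 9/2a - 3b² - 53/2b - 47/2
  leading term ab²: subtract (⅙b²)·f_2 from ab² + 3/2ab - 9/2a - 3b² - 53/2b - 47/2 → 3/2ab - 9/2a + 2b² - 53/2b - 47/2
  leading term ab: subtract (¼b)·f_2 from 3/2ab - 9/2a + 2b² - 53/2b - 47/2 → -9/2a + 2b² - 19b - 47/2
  leading term a: subtract (-¾)·f_2 from -9/2a + 2b² - 19b - 47/2 → 2b² - 19b - 46
  leading term b²: subtract (b)·h_4 from 2b² - 19b - 46 → -23b - 46
  leading term b: subtract (-23/2)·h_4 from -23b - 46 → 0
  remainder 0.

S(f_2,f_3): lcm = ab. S = -a - 5b - 5.
  leading term a: subtract (-⅙)·f_2 from -a - 5b - 5 → -5b - 10
  leading term b: subtract (-5/2)·h_4 from -5b - 10 → 0
  remainder 0.

S(f_1,h_4): leading monomials are coprime, so the S-polynomial reduces to 0 (Buchberger's first criterion).
S(f_2,h_4): leading monomials are coprime, so the S-polynomial reduces to 0 (Buchberger's first criterion).
S(f_3,h_4): lcm = ab. S = -a + 5.
  leading term a: subtract (-⅙)·f_2 from -a + 5 → 0
  remainder 0.

Every S-polynomial of the final basis reduces to 0, so we have a Gröbner basis.
Inter-reduce: drop elements whose leading term is divisible by another's, tail-reduce, and make monic.
Reduced Gröbner basis: {a - 5, b + 2}.

Elimination: the polynomial b + 2 lies in the elimination ideal for b, so b ∈ {-2}. For each such b, the remaining basis elements (now univariate) give the rest of the solution.
  b = -2: the earlier basis element becomes a - 5 = 0, giving a = 5 — point (5, -2).
Substituting each solution back into the original system confirms all equations vanish.
A lex Gröbner basis triangularizes the system, enabling back-substitution.

{(5, -2)}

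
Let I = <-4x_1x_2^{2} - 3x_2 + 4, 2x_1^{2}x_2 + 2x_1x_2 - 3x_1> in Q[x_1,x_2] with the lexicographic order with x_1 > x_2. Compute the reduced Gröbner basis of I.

f_1 = -4x_1x_2^{2} - 3x_2 + 4, LT = x_1x_2^{2}.
f_2 = 2x_1^{2}x_2 + 2x_1x_2 - 3x_1, LT = x_1^{2}x_2.

S(f_1,f_2): lcm = x_1^{2}x_2^{2}. S = -x_1x_2^{2} + \tfrac{9}{4}x_1x_2 - x_1.
  reduce S modulo (f_1, f_2):
  remainder \tfrac{9}{4}x_1x_2 - x_1 + \tfrac{3}{4}x_2 - 1 ≠ 0; add g_3 = \tfrac{9}{4}x_1x_2 - x_1 + \tfrac{3}{4}x_2 - 1 to the basis.

S(f_1,g_3): lcm = x_1x_2^{2}. S = \tfrac{4}{9}x_1x_2 - \tfrac{1}{3}x_2^{2} + \tfrac{43}{36}x_2 - 1.
  reduce S modulo (f_1, f_2, g_3):
  remainder \tfrac{16}{81}x_1 - \tfrac{1}{3}x_2^{2} + \tfrac{113}{108}x_2 - \tfrac{65}{81} ≠ 0; add g_4 = \tfrac{16}{81}x_1 - \tfrac{1}{3}x_2^{2} + \tfrac{113}{108}x_2 - \tfrac{65}{81} to the basis.

S(f_1,g_4): lcm = x_1x_2^{2}. S = \tfrac{27}{16}x_2^{4} - \tfrac{339}{64}x_2^{3} + \tfrac{65}{16}x_2^{2} + \tfrac{3}{4}x_2 - 1.
  reduce S modulo (f_1, f_2, g_3, g_4):
  remainder \tfrac{27}{16}x_2^{4} - \tfrac{339}{64}x_2^{3} + \tfrac{65}{16}x_2^{2} + \tfrac{3}{4}x_2 - 1 ≠ 0; add g_5 = \tfrac{27}{16}x_2^{4} - \tfrac{339}{64}x_2^{3} + \tfrac{65}{16}x_2^{2} + \tfrac{3}{4}x_2 - 1 to the basis.

S(g_3,g_4): lcm = x_1x_2. S = -\tfrac{4}{9}x_1 + \tfrac{27}{16}x_2^{3} - \tfrac{339}{64}x_2^{2} + \tfrac{211}{48}x_2 - \tfrac{4}{9}.
  reduce S modulo (f_1, f_2, g_3, g_4, g_5):
  remainder \tfrac{27}{16}x_2^{3} - \tfrac{387}{64}x_2^{2} + \tfrac{27}{4}x_2 - \tfrac{9}{4} ≠ 0; add g_6 = \tfrac{27}{16}x_2^{3} - \tfrac{387}{64}x_2^{2} + \tfrac{27}{4}x_2 - \tfrac{9}{4} to the basis.

The other S-polynomials (S(f_2,g_3), S(f_2,g_4), S(f_1,g_5), S(f_2,g_5), S(g_3,g_5), S(g_4,g_5), S(f_1,g_6), S(f_2,g_6), S(g_3,g_6), S(g_4,g_6), S(g_5,g_6)) all reduce to 0 modulo the current basis, so we have a Gröbner basis.
Inter-reduce: drop elements whose leading term is divisible by another's, tail-reduce, and make monic.

G = {x_1 - \tfrac{27}{16}x_2^{2} + \tfrac{339}{64}x_2 - \tfrac{65}{16}, x_2^{3} - \tfrac{43}{12}x_2^{2} + 4x_2 - \tfrac{4}{3}}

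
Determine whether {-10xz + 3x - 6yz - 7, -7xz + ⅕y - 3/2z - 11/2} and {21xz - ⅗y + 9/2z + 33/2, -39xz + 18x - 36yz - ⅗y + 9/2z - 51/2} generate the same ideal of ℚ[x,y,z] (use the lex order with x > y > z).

Two ideals are equal iff their reduced Gröbner bases coincide (the reduced basis is unique for a fixed ordering).
Buchberger on the first generating set:
f_1 = -10xz + 3x - 6yz - 7, LT = xz.
f_2 = -7xz + ⅕y - 3/2z - 11/2, LT = xz.

S(f_1,f_2): lcm = xz. S = -3/10x + ⅗yz + 1/35y - 3/14z - 3/35.
  leading term x: no divisor's leading term divides it; move -3/10x to the remainder.
  leading term yz: no divisor's leading term divides it; move ⅗yz to the remainder.
  leading term y: no divisor's leading term divides it; move 1/35y to the remainder.
  leading term z: no divisor's leading term divides it; move -3/14z to the remainder.
  leading term 1: no divisor's leading term divides it; move -3/35 to the remainder.
  remainder -3/10x + ⅗yz + 1/35y - 3/14z - 3/35 ≠ 0; add g_3 = -3/10x + ⅗yz + 1/35y - 3/14z - 3/35 to the basis.

S(f_1,g_3): lcm = xz. S = -3/10x + 2yz² + 73/105yz - 5/7z² - 2/7z + 7/10.
  leading term x: subtract (1)·g_3 from -3/10x + 2yz² + 73/105yz - 5/7z² - 2/7z + 7/10 → 2yz² + 2/21yz - 1/35y - 5/7z² - 1/14z + 11/14
  leading term yz²: no divisor's leading term divides it; move 2yz² to the remainder.
  leading term yz: no divisor's leading term divides it; move 2/21yz to the remainder.
  leading term y: no divisor's leading term divides it; move -1/35y to the remainder.
  leading term z²: no divisor's leading term divides it; move -5/7z² to the remainder.
  leading term z: no divisor's leading term divides it; move -1/14z to the remainder.
  leading term 1: no divisor's leading term divides it; move 11/14 to the remainder.
  remainder 2yz² + 2/21yz - 1/35y - 5/7z² - 1/14z + 11/14 ≠ 0; add g_4 = 2yz² + 2/21yz - 1/35y - 5/7z² - 1/14z + 11/14 to the basis.

The other S-polynomials (S(f_2,g_3), S(f_1,g_4), S(f_2,g_4), S(g_3,g_4)) all reduce to 0 modulo the current basis, so we have a Gröbner basis.
Inter-reduce: drop elements whose leading term is divisible by another's, tail-reduce, and make monic.
Reduced Gröbner basis: {x - 2yz - 2/21y + 5/7z + 2/7, yz² + 1/21yz - 1/70y - 5/14z² - 1/28z + 11/28}.

Buchberger on the second generating set:
h_1 = 21xz - ⅗y + 9/2z + 33/2, LT = xz.
h_2 = -39xz + 18x - 36yz - ⅗y + 9/2z - 51/2, LT = xz.

S(h_1,h_2): lcm = xz. S = 6/13x - 12/13yz - 4/91y + 30/91z + 12/91.
  leading term x: no divisor's leading term divides it; move 6/13x to the remainder.
  leading term yz: no divisor's leading term divides it; move -12/13yz to the remainder.
  leading term y: no divisor's leading term divides it; move -4/91y to the remainder.
  leading term z: no divisor's leading term divides it; move 30/91z to the remainder.
  leading term 1: no divisor's leading term divides it; move 12/91 to the remainder.
  remainder 6/13x - 12/13yz - 4/91y + 30/91z + 12/91 ≠ 0; add k_3 = 6/13x - 12/13yz - 4/91y + 30/91z + 12/91 to the basis.

S(h_1,k_3): lcm = xz. S = 2yz² + 2/21yz - 1/35y - 5/7z² - 1/14z + 11/14.
  leading term yz²: no divisor's leading term divides it; move 2yz² to the remainder.
  leading term yz: no divisor's leading term divides it; move 2/21yz to the remainder.
  leading term y: no divisor's leading term divides it; move -1/35y to the remainder.
  leading term z²: no divisor's leading term divides it; move -5/7z² to the remainder.
  leading term z: no divisor's leading term divides it; move -1/14z to the remainder.
  leading term 1: no divisor's leading term divides it; move 11/14 to the remainder.
  remainder 2yz² + 2/21yz - 1/35y - 5/7z² - 1/14z + 11/14 ≠ 0; add k_4 = 2yz² + 2/21yz - 1/35y - 5/7z² - 1/14z + 11/14 to the basis.

The other S-polynomials (S(h_2,k_3), S(h_1,k_4), S(h_2,k_4), S(k_3,k_4)) all reduce to 0 modulo the current basis, so we have a Gröbner basis.
Inter-reduce: drop elements whose leading term is divisible by another's, tail-reduce, and make monic.
Reduced Gröbner basis: {x - 2yz - 2/21y + 5/7z + 2/7, yz² + 1/21yz - 1/70y - 5/14z² - 1/28z + 11/28}.

The two bases agree; hence the ideals are identical.
The same test decides containment: I ⊆ J iff every generator of I reduces to 0 modulo a Gröbner basis of J.

Yes, the ideals are equal.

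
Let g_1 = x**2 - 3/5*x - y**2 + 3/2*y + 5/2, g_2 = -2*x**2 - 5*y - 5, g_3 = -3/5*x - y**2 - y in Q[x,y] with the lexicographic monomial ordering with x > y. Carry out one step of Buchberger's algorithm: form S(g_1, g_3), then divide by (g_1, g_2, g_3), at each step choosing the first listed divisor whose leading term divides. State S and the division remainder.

lcm(LM(g_1), LM(g_3)) = x**2.
S = (lcm/LT(g_1))·g_1 − (lcm/LT(g_3))·g_3 = -5/3*x*y**2 - 5/3*x*y - 3/5*x - y**2 + 3/2*y + 5/2.
Reduce S modulo (g_1, g_2, g_3) in that order:
  leading term x*y**2: subtract (25/9*y**2)·g_3 from -5/3*x*y**2 - 5/3*x*y - 3/5*x - y**2 + 3/2*y + 5/2 → -5/3*x*y - 3/5*x + 25/9*y**4 + 25/9*y**3 - y**2 + 3/2*y + 5/2
  leading term x*y: subtract (25/9*y)·g_3 from -5/3*x*y - 3/5*x + 25/9*y**4 + 25/9*y**3 - y**2 + 3/2*y + 5/2 → -3/5*x + 25/9*y**4 + 50/9*y**3 + 16/9*y**2 + 3/2*y + 5/2
  leading term x: subtract (1)·g_3 from -3/5*x + 25/9*y**4 + 50/9*y**3 + 16/9*y**2 + 3/2*y + 5/2 → 25/9*y**4 + 50/9*y**3 + 25/9*y**2 + 5/2*y + 5/2
  leading term y**4: no divisor's leading term divides it; move 25/9*y**4 to the remainder.
  leading term y**3: no divisor's leading term divides it; move 50/9*y**3 to the remainder.
  leading term y**2: no divisor's leading term divides it; move 25/9*y**2 to the remainder.
  leading term y: no divisor's leading term divides it; move 5/2*y to the remainder.
  leading term 1: no divisor's leading term divides it; move 5/2 to the remainder.
The remainder 25/9*y**4 + 50/9*y**3 + 25/9*y**2 + 5/2*y + 5/2 is nonzero, so it would be added as the next basis element.

S(g_1, g_3) = -5/3*x*y**2 - 5/3*x*y - 3/5*x - y**2 + 3/2*y + 5/2; remainder on division = 25/9*y**4 + 50/9*y**3 + 25/9*y**2 + 5/2*y + 5/2.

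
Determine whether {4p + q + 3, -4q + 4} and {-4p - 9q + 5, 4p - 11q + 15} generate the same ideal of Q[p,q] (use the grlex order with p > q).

Yes, the ideals are equal.

Since reduced Gröbner bases are canonical representatives of ideals under a given ordering, it suffices to compute and compare them.
Buchberger on the first generating set:
f_1 = 4p + q + 3, LT = p.
f_2 = -4q + 4, LT = q.

The S-polynomials (S(f_1,f_2)) all reduce to 0 modulo the current basis, so we have a Gröbner basis.
Inter-reduce: drop elements whose leading term is divisible by another's, tail-reduce, and make monic.
Reduced Gröbner basis: {p + 1, q - 1}.

Buchberger on the second generating set:
h_1 = -4p - 9q + 5, LT = p.
h_2 = 4p - 11q + 15, LT = p.

S(h_1,h_2): lcm = p. S = 5q - 5.
  reduce S modulo (h_1, h_2):
  remainder 5q - 5 ≠ 0; add k_3 = 5q - 5 to the basis.

The other S-polynomials (S(h_1,k_3), S(h_2,k_3)) all reduce to 0 modulo the current basis, so we have a Gröbner basis.
Inter-reduce: drop elements whose leading term is divisible by another's, tail-reduce, and make monic.
Reduced Gröbner basis: {p + 1, q - 1}.

The two bases agree; hence the ideals are identical.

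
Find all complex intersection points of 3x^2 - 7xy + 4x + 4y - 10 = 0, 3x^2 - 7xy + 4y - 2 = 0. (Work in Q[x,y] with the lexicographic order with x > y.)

Compute a lex Gröbner basis by Buchberger's algorithm.
f_1 = 3x^2 - 7xy + 4x + 4y - 10, LT = x^2.
f_2 = 3x^2 - 7xy + 4y - 2, LT = x^2.

S(f_1,f_2): lcm = x^2. S = 4/3x - 8/3.
  leading term x: no divisor's leading term divides it; move 4/3x to the remainder.
  leading term 1: no divisor's leading term divides it; move -8/3 to the remainder.
  remainder 4/3x - 8/3 ≠ 0; add h_3 = 4/3x - 8/3 to the basis.

S(f_1,h_3): lcm = x^2. S = -7/3xy + 10/3x + 4/3y - 10/3.
  leading term xy: subtract (-7/4y)·h_3 from -7/3xy + 10/3x + 4/3y - 10/3 → 10/3x - 10/3y - 10/3
  leading term x: subtract (5/2)·h_3 from 10/3x - 10/3y - 10/3 → -10/3y + 10/3
  leading term y: no divisor's leading term divides it; move -10/3y to the remainder.
  leading term 1: no divisor's leading term divides it; move 10/3 to the remainder.
  remainder -10/3y + 10/3 ≠ 0; add h_4 = -10/3y + 10/3 to the basis.

The other S-polynomials (S(f_2,h_3), S(f_1,h_4), S(f_2,h_4), S(h_3,h_4)) all reduce to 0 modulo the current basis, so we have a Gröbner basis.
Inter-reduce: drop elements whose leading term is divisible by another's, tail-reduce, and make monic.
Reduced Gröbner basis: {x - 2, y - 1}.

A lex Gröbner basis eliminates variables successively. Here y - 1 depends only on y, with roots {1}; lifting each root through the earlier basis elements recovers the full solutions.
  y = 1: the earlier basis element becomes x - 2 = 0, giving x = 2 — point (2, 1).

{(2, 1)}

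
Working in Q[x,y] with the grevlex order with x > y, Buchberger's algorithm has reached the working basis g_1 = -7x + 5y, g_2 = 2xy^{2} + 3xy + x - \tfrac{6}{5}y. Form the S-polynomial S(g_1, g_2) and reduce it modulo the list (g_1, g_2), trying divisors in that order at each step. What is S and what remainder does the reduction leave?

lcm(LM(g_1), LM(g_2)) = xy^{2}.
S = (lcm/LT(g_1))·g_1 − (lcm/LT(g_2))·g_2 = -\tfrac{5}{7}y^{3} - \tfrac{3}{2}xy - \tfrac{1}{2}x + \tfrac{3}{5}y.
Reduce S modulo (g_1, g_2) in that order:
  leading term y^{3}: no divisor's leading term divides it; move -\tfrac{5}{7}y^{3} to the remainder.
  leading term xy: subtract (\tfrac{3}{14}y)·g_1 from -\tfrac{3}{2}xy - \tfrac{1}{2}x + \tfrac{3}{5}y → -\tfrac{15}{14}y^{2} - \tfrac{1}{2}x + \tfrac{3}{5}y
  leading term y^{2}: no divisor's leading term divides it; move -\tfrac{15}{14}y^{2} to the remainder.
  leading term x: subtract (\tfrac{1}{14})·g_1 from -\tfrac{1}{2}x + \tfrac{3}{5}y → \tfrac{17}{70}y
  leading term y: no divisor's leading term divides it; move \tfrac{17}{70}y to the remainder.
The remainder -\tfrac{5}{7}y^{3} - \tfrac{15}{14}y^{2} + \tfrac{17}{70}y is nonzero, so it would be added as the next basis element.

S(g_1, g_2) = -\tfrac{5}{7}y^{3} - \tfrac{3}{2}xy - \tfrac{1}{2}x + \tfrac{3}{5}y; remainder on division = -\tfrac{5}{7}y^{3} - \tfrac{15}{14}y^{2} + \tfrac{17}{70}y.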